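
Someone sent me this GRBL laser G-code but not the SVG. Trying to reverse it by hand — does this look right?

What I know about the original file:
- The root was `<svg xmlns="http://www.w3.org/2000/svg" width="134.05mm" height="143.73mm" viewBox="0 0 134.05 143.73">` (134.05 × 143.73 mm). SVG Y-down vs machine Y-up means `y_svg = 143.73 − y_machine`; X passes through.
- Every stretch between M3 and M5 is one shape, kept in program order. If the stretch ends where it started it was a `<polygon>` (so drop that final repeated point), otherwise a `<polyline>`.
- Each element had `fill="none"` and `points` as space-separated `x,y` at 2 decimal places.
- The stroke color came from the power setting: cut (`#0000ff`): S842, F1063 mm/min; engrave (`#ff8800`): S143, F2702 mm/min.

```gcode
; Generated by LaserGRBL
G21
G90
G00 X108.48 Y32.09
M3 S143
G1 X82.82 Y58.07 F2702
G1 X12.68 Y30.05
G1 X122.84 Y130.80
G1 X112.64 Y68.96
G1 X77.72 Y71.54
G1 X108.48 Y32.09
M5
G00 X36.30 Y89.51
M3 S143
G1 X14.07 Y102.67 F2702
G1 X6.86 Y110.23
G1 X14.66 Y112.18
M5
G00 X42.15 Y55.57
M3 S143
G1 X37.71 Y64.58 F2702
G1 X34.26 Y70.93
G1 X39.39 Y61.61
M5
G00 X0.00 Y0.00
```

<svg xmlns="http://www.w3.org/2000/svg" width="134.05mm" height="143.73mm" viewBox="0 0 134.05 143.73">
  <polygon points="108.48,111.64 82.82,85.66 12.68,113.68 122.84,12.93 112.64,74.77 77.72,72.19" fill="none" stroke="#ff8800"/>
  <polyline points="36.30,54.22 14.07,41.06 6.86,33.50 14.66,31.55" fill="none" stroke="#ff8800"/>
  <polyline points="42.15,88.16 37.71,79.15 34.26,72.80 39.39,82.12" fill="none" stroke="#ff8800"/>
</svg>

Each laser-on run becomes one SVG element. Flip Y back into SVG space with y_svg = 143.73 − y_machine. Every run uses S143, so all elements get stroke `#ff8800` (engrave).

Run 1: The run returns to its start, so emit a `<polygon>` with points (Y-flipped): 108.48,111.64 82.82,85.66 12.68,113.68 122.84,12.93 112.64,74.77 77.72,72.19.

Run 2: The run is open, so emit a `<polyline>` with points (Y-flipped): 36.30,54.22 14.07,41.06 6.86,33.50 14.66,31.55.

Run 3: The run is open, so emit a `<polyline>` with points (Y-flipped): 42.15,88.16 37.71,79.15 34.26,72.80 39.39,82.12.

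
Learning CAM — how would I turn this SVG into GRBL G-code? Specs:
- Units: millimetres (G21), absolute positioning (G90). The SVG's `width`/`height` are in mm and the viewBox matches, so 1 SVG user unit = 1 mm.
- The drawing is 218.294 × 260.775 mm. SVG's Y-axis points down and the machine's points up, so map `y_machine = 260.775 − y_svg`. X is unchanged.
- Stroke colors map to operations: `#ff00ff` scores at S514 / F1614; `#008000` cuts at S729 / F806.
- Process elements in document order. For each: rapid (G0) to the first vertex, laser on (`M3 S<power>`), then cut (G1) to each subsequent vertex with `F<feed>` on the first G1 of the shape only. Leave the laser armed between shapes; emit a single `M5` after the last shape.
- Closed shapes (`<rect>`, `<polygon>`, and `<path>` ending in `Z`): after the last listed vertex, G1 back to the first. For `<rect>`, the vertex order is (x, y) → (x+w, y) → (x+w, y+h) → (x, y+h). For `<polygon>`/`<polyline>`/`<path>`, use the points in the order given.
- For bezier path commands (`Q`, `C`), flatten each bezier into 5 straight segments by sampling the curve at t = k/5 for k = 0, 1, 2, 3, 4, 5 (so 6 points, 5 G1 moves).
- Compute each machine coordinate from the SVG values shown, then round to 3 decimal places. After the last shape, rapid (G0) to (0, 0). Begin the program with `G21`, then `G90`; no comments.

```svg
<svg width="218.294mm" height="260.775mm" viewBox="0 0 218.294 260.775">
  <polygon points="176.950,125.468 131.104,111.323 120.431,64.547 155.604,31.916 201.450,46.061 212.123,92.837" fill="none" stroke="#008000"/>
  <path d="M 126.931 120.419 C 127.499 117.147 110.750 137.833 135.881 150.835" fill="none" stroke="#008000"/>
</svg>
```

G21
G90
G0 X176.950 Y135.307
M3 S729
G1 X131.104 Y149.452 F806
G1 X120.431 Y196.228
G1 X155.604 Y228.859
G1 X201.450 Y214.714
G1 X212.123 Y167.938
G1 X176.950 Y135.307
G0 X126.931 Y140.356
M3 S729
G1 X125.667 Y139.697 F806
G1 X123.089 Y134.808
G1 X122.038 Y127.206
G1 X125.354 Y118.410
G1 X135.881 Y109.940
M5
G0 X0.000 Y0.000

Since the viewBox matches the mm dimensions, user units are millimetres directly. The only transform is the Y-flip y_m = 260.775 − y_svg.

Shape 1 is a regular polygon drawn with `<polygon>`. Its stroke #008000 means cut at S729, F806. After flipping Y the toolpath is (176.950,135.307) → (131.104,149.452) → (120.431,196.228) → (155.604,228.859) → (201.450,214.714) → (212.123,167.938) → (176.950,135.307), returning to the start.

Shape 2 is a cubic bezier drawn with `<path>`. Its stroke #008000 means cut at S729, F806. After flipping Y the toolpath is (126.931,140.356) → (125.667,139.697) → (123.089,134.808) → (122.038,127.206) → (125.354,118.410) → (135.881,109.940).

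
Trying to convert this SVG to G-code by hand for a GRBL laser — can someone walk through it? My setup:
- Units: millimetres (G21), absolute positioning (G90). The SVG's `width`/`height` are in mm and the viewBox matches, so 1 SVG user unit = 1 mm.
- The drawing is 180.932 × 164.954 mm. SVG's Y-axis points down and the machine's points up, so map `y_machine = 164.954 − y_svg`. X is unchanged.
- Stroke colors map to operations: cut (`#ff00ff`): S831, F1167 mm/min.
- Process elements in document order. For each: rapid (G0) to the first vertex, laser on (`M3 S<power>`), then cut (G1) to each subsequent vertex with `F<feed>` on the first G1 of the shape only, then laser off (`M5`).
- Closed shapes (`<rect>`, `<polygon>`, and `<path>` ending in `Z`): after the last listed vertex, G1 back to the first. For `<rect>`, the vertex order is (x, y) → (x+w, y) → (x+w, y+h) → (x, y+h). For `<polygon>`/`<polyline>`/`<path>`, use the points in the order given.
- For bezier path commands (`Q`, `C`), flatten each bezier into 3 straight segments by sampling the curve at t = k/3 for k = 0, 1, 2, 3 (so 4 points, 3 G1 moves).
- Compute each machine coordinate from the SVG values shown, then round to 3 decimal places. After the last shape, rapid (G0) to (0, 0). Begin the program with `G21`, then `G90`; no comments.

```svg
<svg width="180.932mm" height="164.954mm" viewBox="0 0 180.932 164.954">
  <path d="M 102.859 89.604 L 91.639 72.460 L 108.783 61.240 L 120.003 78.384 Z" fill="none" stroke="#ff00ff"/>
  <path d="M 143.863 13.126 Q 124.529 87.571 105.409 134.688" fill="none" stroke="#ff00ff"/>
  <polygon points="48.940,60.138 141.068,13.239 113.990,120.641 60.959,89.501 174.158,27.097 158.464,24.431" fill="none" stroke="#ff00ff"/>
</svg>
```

viewBox `0 0 180.932 164.954` with mm width/height → 1 unit = 1 mm. Flip: y_m = 164.954 − y_svg.

**Shape 1** — `<path>` regular polygon, stroke `#ff00ff` → cut (S831, F1167). Machine vertices: (102.859,75.350) → (91.639,92.494) → (108.783,103.714) → (120.003,86.570) → (102.859,75.350). Closed: final G1 returns to the first vertex.

**Shape 2** — `<path>` quadratic bezier, stroke `#ff00ff` → cut (S831, F1167). Control points (SVG): P0=(143.863,13.126), P1=(124.529,87.571), P2=(105.409,134.688); sampled at t=k/3. Machine vertices: (143.863,151.828) → (130.997,105.234) → (118.179,64.714) → (105.409,30.266). Open path.

**Shape 3** — `<polygon>` closed polygon, stroke `#ff00ff` → cut (S831, F1167). Machine vertices: (48.940,104.816) → (141.068,151.715) → (113.990,44.313) → (60.959,75.453) → (174.158,137.857) → (158.464,140.523) → (48.940,104.816). Closed: final G1 returns to the first vertex.

G21
G90
G0 X102.859 Y75.350
M3 S831
G1 X91.639 Y92.494 F1167
G1 X108.783 Y103.714
G1 X120.003 Y86.570
G1 X102.859 Y75.350
M5
G0 X143.863 Y151.828
M3 S831
G1 X130.997 Y105.234 F1167
G1 X118.179 Y64.714
G1 X105.409 Y30.266
M5
G0 X48.940 Y104.816
M3 S831
G1 X141.068 Y151.715 F1167
G1 X113.990 Y44.313
G1 X60.959 Y75.453
G1 X174.158 Y137.857
G1 X158.464 Y140.523
G1 X48.940 Y104.816
M5
G0 X0.000 Y0.000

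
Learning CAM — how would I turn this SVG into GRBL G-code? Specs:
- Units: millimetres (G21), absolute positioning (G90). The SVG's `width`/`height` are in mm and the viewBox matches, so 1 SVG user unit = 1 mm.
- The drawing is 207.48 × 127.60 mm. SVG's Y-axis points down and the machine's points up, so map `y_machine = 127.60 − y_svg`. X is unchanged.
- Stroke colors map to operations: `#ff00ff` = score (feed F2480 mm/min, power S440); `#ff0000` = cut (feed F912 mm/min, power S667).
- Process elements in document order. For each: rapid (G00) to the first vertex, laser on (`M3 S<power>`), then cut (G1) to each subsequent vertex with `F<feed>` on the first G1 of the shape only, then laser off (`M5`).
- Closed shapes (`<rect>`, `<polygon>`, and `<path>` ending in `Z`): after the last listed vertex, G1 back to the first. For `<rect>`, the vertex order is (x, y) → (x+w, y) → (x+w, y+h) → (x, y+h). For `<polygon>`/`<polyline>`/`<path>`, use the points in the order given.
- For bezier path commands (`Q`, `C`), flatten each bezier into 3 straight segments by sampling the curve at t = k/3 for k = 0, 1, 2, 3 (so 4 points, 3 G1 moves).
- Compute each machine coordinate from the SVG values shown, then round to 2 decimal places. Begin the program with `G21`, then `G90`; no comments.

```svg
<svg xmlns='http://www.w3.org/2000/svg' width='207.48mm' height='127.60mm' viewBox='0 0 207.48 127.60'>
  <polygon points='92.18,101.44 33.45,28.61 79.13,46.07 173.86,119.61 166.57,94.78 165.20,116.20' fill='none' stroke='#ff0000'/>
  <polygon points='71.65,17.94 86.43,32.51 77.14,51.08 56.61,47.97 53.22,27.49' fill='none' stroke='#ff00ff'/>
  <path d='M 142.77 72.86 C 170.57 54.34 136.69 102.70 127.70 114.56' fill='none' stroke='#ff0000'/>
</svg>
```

G21
G90
G00 X92.18 Y26.16
M3 S667
G1 X33.45 Y98.99 F912
G1 X79.13 Y81.53
G1 X173.86 Y7.99
G1 X166.57 Y32.82
G1 X165.20 Y11.40
G1 X92.18 Y26.16
M5
G00 X71.65 Y109.66
M3 S440
G1 X86.43 Y95.09 F2480
G1 X77.14 Y76.52
G1 X56.61 Y79.63
G1 X53.22 Y100.11
G1 X71.65 Y109.66
M5
G00 X142.77 Y54.74
M3 S667
G1 X153.22 Y54.80 F912
G1 X141.78 Y33.24
G1 X127.70 Y13.04
M5

viewBox `0 0 207.48 127.60` with mm width/height → 1 unit = 1 mm. Flip: y_m = 127.60 − y_svg.

**Shape 1** — `<polygon>` closed polygon, stroke `#ff0000` → cut (S667, F912). Machine vertices: (92.18,26.16) → (33.45,98.99) → (79.13,81.53) → (173.86,7.99) → (166.57,32.82) → (165.20,11.40) → (92.18,26.16). Closed: final G1 returns to the first vertex.

**Shape 2** — `<polygon>` regular polygon, stroke `#ff00ff` → score (S440, F2480). Machine vertices: (71.65,109.66) → (86.43,95.09) → (77.14,76.52) → (56.61,79.63) → (53.22,100.11) → (71.65,109.66). Closed: final G1 returns to the first vertex.

**Shape 3** — `<path>` cubic bezier, stroke `#ff0000` → cut (S667, F912). Control points (SVG): P0=(142.77,72.86), P1=(170.57,54.34), P2=(136.69,102.70), P3=(127.70,114.56); sampled at t=k/3. Machine vertices: (142.77,54.74) → (153.22,54.80) → (141.78,33.24) → (127.70,13.04). Open path.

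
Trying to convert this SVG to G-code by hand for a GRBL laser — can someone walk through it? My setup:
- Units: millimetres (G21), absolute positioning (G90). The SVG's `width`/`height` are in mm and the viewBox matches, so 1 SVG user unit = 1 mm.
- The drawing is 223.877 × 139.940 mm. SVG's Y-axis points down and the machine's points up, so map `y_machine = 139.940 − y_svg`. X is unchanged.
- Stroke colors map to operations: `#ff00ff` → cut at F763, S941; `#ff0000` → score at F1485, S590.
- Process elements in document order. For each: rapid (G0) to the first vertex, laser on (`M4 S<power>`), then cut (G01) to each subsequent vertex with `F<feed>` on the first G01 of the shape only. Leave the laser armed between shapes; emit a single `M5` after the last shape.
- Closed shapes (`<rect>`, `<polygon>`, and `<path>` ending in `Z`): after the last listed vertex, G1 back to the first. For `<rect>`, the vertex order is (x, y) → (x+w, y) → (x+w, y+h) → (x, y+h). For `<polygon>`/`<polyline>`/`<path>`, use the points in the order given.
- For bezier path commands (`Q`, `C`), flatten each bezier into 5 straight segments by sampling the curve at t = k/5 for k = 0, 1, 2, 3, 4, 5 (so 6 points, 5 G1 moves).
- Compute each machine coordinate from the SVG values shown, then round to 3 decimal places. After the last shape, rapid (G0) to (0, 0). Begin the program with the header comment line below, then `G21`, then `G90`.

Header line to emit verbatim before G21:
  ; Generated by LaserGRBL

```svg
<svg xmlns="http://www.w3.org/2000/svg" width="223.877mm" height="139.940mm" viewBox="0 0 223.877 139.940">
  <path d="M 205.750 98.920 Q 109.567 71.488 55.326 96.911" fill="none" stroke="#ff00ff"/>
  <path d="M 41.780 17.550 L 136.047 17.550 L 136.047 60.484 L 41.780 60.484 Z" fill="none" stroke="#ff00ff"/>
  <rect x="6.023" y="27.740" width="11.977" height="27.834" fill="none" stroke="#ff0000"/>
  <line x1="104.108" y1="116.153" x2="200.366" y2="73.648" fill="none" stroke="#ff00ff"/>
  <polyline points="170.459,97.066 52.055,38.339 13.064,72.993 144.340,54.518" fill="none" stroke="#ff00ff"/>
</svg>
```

; Generated by LaserGRBL
G21
G90
G0 X205.750 Y41.020
M4 S941
G01 X168.954 Y49.879 F763
G01 X135.514 Y54.509
G01 X105.430 Y54.911
G01 X78.700 Y51.084
G01 X55.326 Y43.029
G0 X41.780 Y122.390
M4 S941
G01 X136.047 Y122.390 F763
G01 X136.047 Y79.456
G01 X41.780 Y79.456
G01 X41.780 Y122.390
G0 X6.023 Y112.200
M4 S590
G01 X18.000 Y112.200 F1485
G01 X18.000 Y84.366
G01 X6.023 Y84.366
G01 X6.023 Y112.200
G0 X104.108 Y23.787
M4 S941
G01 X200.366 Y66.292 F763
G0 X170.459 Y42.874
M4 S941
G01 X52.055 Y101.601 F763
G01 X13.064 Y66.947
G01 X144.340 Y85.422
M5
G0 X0.000 Y0.000

Since the viewBox matches the mm dimensions, user units are millimetres directly. The only transform is the Y-flip y_m = 139.940 − y_svg.

Shape 1 is a quadratic bezier drawn with `<path>`. Its stroke #ff00ff means cut at S941, F763. After flipping Y the toolpath is (205.750,41.020) → (168.954,49.879) → (135.514,54.509) → (105.430,54.911) → (78.700,51.084) → (55.326,43.029).

Shape 2 is a rectangle drawn with `<path>`. Its stroke #ff00ff means cut at S941, F763. After flipping Y the toolpath is (41.780,122.390) → (136.047,122.390) → (136.047,79.456) → (41.780,79.456) → (41.780,122.390), returning to the start.

Shape 3 is a rectangle drawn with `<rect>`. Its stroke #ff0000 means score at S590, F1485. After flipping Y the toolpath is (6.023,112.200) → (18.000,112.200) → (18.000,84.366) → (6.023,84.366) → (6.023,112.200), returning to the start.

Shape 4 is a line segment drawn with `<line>`. Its stroke #ff00ff means cut at S941, F763. After flipping Y the toolpath is (104.108,23.787) → (200.366,66.292).

Shape 5 is a open polyline drawn with `<polyline>`. Its stroke #ff00ff means cut at S941, F763. After flipping Y the toolpath is (170.459,42.874) → (52.055,101.601) → (13.064,66.947) → (144.340,85.422).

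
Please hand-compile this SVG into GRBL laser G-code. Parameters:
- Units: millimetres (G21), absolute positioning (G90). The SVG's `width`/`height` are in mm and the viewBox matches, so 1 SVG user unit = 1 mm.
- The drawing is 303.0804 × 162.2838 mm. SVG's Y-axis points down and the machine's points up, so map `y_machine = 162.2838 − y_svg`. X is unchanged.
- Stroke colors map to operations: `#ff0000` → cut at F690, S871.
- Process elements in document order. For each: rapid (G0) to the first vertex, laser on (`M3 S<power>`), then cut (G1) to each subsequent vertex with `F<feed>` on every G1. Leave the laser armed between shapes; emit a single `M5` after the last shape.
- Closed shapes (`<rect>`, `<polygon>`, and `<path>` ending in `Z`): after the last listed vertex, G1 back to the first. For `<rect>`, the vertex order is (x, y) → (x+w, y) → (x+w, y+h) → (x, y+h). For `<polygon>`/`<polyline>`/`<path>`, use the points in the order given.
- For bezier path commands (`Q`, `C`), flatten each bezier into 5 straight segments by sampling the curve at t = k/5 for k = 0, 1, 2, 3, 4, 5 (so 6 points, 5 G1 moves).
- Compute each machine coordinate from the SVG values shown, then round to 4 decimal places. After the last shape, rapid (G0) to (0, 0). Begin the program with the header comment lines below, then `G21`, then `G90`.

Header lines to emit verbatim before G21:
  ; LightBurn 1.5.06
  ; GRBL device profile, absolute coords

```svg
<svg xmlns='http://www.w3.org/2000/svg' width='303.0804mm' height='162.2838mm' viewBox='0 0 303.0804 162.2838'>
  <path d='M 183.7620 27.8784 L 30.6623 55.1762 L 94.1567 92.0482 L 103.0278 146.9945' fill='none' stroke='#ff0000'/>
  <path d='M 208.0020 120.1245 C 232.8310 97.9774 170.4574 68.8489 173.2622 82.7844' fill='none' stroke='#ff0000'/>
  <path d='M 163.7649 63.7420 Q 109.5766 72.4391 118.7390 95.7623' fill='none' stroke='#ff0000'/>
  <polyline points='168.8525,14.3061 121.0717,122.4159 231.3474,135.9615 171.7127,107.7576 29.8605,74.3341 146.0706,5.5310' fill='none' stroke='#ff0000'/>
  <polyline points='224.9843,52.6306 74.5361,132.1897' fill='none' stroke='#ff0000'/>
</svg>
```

Since the viewBox matches the mm dimensions, user units are millimetres directly. The only transform is the Y-flip y_m = 162.2838 − y_svg.

Shape 1 is a open polyline drawn with `<path>`. Its stroke #ff0000 means cut at S871, F690. After flipping Y the toolpath is (183.7620,134.4054) → (30.6623,107.1076) → (94.1567,70.2356) → (103.0278,15.2893).

Shape 2 is a cubic bezier drawn with `<path>`. Its stroke #ff0000 means cut at S871, F690. After flipping Y the toolpath is (208.0020,42.1593) → (213.6541,55.8850) → (205.6919,68.8840) → (191.4297,78.7542) → (178.1817,83.0934) → (173.2622,79.4994).

Shape 3 is a quadratic bezier drawn with `<path>`. Its stroke #ff0000 means cut at S871, F690. After flipping Y the toolpath is (163.7649,98.5418) → (144.6236,94.4779) → (130.5504,89.2439) → (121.5452,82.8399) → (117.6081,75.2657) → (118.7390,66.5215).

Shape 4 is a open polyline drawn with `<polyline>`. Its stroke #ff0000 means cut at S871, F690. After flipping Y the toolpath is (168.8525,147.9777) → (121.0717,39.8679) → (231.3474,26.3223) → (171.7127,54.5262) → (29.8605,87.9497) → (146.0706,156.7528).

Shape 5 is a line segment drawn with `<polyline>`. Its stroke #ff0000 means cut at S871, F690. After flipping Y the toolpath is (224.9843,109.6532) → (74.5361,30.0941).

; LightBurn 1.5.06
; GRBL device profile, absolute coords
G21
G90
G0 X183.7620 Y134.4054
M3 S871
G1 X30.6623 Y107.1076 F690
G1 X94.1567 Y70.2356 F690
G1 X103.0278 Y15.2893 F690
G0 X208.0020 Y42.1593
M3 S871
G1 X213.6541 Y55.8850 F690
G1 X205.6919 Y68.8840 F690
G1 X191.4297 Y78.7542 F690
G1 X178.1817 Y83.0934 F690
G1 X173.2622 Y79.4994 F690
G0 X163.7649 Y98.5418
M3 S871
G1 X144.6236 Y94.4779 F690
G1 X130.5504 Y89.2439 F690
G1 X121.5452 Y82.8399 F690
G1 X117.6081 Y75.2657 F690
G1 X118.7390 Y66.5215 F690
G0 X168.8525 Y147.9777
M3 S871
G1 X121.0717 Y39.8679 F690
G1 X231.3474 Y26.3223 F690
G1 X171.7127 Y54.5262 F690
G1 X29.8605 Y87.9497 F690
G1 X146.0706 Y156.7528 F690
G0 X224.9843 Y109.6532
M3 S871
G1 X74.5361 Y30.0941 F690
M5
G0 X0.0000 Y0.0000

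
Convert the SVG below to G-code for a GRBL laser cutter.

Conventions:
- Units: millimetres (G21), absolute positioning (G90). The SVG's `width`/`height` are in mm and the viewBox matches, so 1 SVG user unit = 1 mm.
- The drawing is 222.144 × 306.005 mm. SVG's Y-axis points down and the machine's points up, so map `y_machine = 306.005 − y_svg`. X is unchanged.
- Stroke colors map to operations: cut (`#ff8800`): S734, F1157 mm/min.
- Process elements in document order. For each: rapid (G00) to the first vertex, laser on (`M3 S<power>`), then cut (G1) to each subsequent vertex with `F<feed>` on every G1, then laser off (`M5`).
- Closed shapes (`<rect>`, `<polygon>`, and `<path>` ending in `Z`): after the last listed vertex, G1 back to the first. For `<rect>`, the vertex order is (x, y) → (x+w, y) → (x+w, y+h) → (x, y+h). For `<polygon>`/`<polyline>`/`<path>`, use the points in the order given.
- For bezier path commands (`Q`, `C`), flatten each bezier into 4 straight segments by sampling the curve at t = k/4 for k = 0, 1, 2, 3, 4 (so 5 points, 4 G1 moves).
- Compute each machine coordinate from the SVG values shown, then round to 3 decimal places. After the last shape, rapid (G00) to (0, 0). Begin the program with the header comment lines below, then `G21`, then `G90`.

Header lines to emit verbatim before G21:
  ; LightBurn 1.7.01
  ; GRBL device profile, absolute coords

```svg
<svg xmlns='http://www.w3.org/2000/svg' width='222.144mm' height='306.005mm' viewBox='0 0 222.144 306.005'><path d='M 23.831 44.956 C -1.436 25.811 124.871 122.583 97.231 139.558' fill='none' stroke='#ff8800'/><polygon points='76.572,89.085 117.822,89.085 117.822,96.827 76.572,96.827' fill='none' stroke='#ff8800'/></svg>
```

1 u = 1 mm; y_m = 306.005 − y.

[1] `<path>` cubic bezier, #ff8800→cut S734 F1157: (23.831,261.049) → (28.527,256.731) → (61.421,227.293) → (93.870,191.082) → (97.231,166.447)

[2] `<polygon>` rectangle, #ff8800→cut S734 F1157: (76.572,216.920) → (117.822,216.920) → (117.822,209.178) → (76.572,209.178) → (76.572,216.920) (closed)

; LightBurn 1.7.01
; GRBL device profile, absolute coords
G21
G90
G00 X23.831 Y261.049
M3 S734
G1 X28.527 Y256.731 F1157
G1 X61.421 Y227.293 F1157
G1 X93.870 Y191.082 F1157
G1 X97.231 Y166.447 F1157
M5
G00 X76.572 Y216.920
M3 S734
G1 X117.822 Y216.920 F1157
G1 X117.822 Y209.178 F1157
G1 X76.572 Y209.178 F1157
G1 X76.572 Y216.920 F1157
M5
G00 X0.000 Y0.000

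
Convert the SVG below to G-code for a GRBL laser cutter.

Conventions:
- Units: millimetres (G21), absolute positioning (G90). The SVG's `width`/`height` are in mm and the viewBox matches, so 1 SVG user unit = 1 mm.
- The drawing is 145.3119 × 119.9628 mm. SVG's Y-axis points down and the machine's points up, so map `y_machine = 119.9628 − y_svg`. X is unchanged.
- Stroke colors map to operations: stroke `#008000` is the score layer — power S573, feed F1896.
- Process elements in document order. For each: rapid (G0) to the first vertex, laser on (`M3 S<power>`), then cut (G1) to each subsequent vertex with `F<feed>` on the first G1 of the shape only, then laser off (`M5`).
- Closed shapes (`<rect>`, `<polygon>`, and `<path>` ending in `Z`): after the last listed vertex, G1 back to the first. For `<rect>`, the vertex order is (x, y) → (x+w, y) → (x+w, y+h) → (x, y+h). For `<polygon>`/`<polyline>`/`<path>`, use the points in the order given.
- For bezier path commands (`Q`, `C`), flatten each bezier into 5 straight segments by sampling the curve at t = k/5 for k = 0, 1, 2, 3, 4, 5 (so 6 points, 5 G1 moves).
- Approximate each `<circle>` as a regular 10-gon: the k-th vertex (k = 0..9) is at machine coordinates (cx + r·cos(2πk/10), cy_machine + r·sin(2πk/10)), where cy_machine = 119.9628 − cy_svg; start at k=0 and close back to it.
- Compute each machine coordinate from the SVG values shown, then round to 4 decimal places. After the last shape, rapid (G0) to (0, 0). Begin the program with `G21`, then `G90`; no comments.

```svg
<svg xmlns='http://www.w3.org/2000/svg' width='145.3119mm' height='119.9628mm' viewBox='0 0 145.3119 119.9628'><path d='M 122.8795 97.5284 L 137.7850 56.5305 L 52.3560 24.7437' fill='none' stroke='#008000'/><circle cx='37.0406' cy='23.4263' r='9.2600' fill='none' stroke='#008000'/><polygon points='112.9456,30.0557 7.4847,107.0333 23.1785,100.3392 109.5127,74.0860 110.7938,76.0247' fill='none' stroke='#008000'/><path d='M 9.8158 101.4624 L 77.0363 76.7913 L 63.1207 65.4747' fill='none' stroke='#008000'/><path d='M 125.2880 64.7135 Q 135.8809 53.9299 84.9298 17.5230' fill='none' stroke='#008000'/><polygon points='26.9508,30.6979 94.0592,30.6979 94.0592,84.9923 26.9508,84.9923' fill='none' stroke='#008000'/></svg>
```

G21
G90
G0 X122.8795 Y22.4344
M3 S573
G1 X137.7850 Y63.4323 F1896
G1 X52.3560 Y95.2191
M5
G0 X46.3006 Y96.5365
M3 S573
G1 X44.5321 Y101.9794 F1896
G1 X39.9021 Y105.3433
G1 X34.1791 Y105.3433
G1 X29.5491 Y101.9794
G1 X27.7806 Y96.5365
G1 X29.5491 Y91.0936
G1 X34.1791 Y87.7297
G1 X39.9021 Y87.7297
G1 X44.5321 Y91.0936
G1 X46.3006 Y96.5365
M5
G0 X112.9456 Y89.9071
M3 S573
G1 X7.4847 Y12.9295 F1896
G1 X23.1785 Y19.6236
G1 X109.5127 Y45.8768
G1 X110.7938 Y43.9381
G1 X112.9456 Y89.9071
M5
G0 X9.8158 Y18.5004
M3 S573
G1 X77.0363 Y43.1715 F1896
G1 X63.1207 Y54.4881
M5
G0 X125.2880 Y55.2493
M3 S573
G1 X127.0634 Y60.5877 F1896
G1 X123.9153 Y67.9759
G1 X115.8436 Y77.4140
G1 X102.8485 Y88.9020
G1 X84.9298 Y102.4398
M5
G0 X26.9508 Y89.2649
M3 S573
G1 X94.0592 Y89.2649 F1896
G1 X94.0592 Y34.9705
G1 X26.9508 Y34.9705
G1 X26.9508 Y89.2649
M5
G0 X0.0000 Y0.0000

Since the viewBox matches the mm dimensions, user units are millimetres directly. The only transform is the Y-flip y_m = 119.9628 − y_svg.

Shape 1 is a open polyline drawn with `<path>`. Its stroke #008000 means score at S573, F1896. After flipping Y the toolpath is (122.8795,22.4344) → (137.7850,63.4323) → (52.3560,95.2191).

Shape 2 is a circle drawn with `<circle>`. Its stroke #008000 means score at S573, F1896. After flipping Y the toolpath is (46.3006,96.5365) → (44.5321,101.9794) → (39.9021,105.3433) → (34.1791,105.3433) → (29.5491,101.9794) → (27.7806,96.5365) → (29.5491,91.0936) → (34.1791,87.7297) → (39.9021,87.7297) → (44.5321,91.0936) → (46.3006,96.5365), returning to the start.

Shape 3 is a closed polygon drawn with `<polygon>`. Its stroke #008000 means score at S573, F1896. After flipping Y the toolpath is (112.9456,89.9071) → (7.4847,12.9295) → (23.1785,19.6236) → (109.5127,45.8768) → (110.7938,43.9381) → (112.9456,89.9071), returning to the start.

Shape 4 is a open polyline drawn with `<path>`. Its stroke #008000 means score at S573, F1896. After flipping Y the toolpath is (9.8158,18.5004) → (77.0363,43.1715) → (63.1207,54.4881).

Shape 5 is a quadratic bezier drawn with `<path>`. Its stroke #008000 means score at S573, F1896. After flipping Y the toolpath is (125.2880,55.2493) → (127.0634,60.5877) → (123.9153,67.9759) → (115.8436,77.4140) → (102.8485,88.9020) → (84.9298,102.4398).

Shape 6 is a rectangle drawn with `<polygon>`. Its stroke #008000 means score at S573, F1896. After flipping Y the toolpath is (26.9508,89.2649) → (94.0592,89.2649) → (94.0592,34.9705) → (26.9508,34.9705) → (26.9508,89.2649), returning to the start.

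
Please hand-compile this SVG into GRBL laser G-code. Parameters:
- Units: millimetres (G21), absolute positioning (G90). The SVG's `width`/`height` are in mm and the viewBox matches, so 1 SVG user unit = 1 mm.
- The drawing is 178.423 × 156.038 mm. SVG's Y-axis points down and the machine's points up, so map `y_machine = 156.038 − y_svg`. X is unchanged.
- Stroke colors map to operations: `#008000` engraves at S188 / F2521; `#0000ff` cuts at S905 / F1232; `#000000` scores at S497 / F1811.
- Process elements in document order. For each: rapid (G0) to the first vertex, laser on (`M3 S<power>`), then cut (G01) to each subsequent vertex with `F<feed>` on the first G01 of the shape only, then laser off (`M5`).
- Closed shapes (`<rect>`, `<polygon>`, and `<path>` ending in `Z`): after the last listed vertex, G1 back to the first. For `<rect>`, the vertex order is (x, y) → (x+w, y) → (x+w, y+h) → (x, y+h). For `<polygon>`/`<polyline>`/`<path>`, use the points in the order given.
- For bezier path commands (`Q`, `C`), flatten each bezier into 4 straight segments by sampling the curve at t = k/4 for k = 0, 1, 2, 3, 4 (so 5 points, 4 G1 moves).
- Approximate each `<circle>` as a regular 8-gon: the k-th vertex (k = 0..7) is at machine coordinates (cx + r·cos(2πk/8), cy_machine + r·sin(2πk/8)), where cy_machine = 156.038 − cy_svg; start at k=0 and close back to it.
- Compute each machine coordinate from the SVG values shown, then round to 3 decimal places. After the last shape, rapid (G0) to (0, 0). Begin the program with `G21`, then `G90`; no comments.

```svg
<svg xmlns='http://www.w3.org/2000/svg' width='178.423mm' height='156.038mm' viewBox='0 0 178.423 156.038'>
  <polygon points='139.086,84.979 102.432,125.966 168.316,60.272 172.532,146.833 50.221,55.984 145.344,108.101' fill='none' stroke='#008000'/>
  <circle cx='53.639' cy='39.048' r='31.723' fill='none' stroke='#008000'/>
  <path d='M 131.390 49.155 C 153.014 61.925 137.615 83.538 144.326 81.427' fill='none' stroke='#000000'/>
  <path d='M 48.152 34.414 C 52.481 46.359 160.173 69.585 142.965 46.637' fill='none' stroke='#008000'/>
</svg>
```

G21
G90
G0 X139.086 Y71.059
M3 S188
G01 X102.432 Y30.072 F2521
G01 X168.316 Y95.766
G01 X172.532 Y9.205
G01 X50.221 Y100.054
G01 X145.344 Y47.937
G01 X139.086 Y71.059
M5
G0 X85.362 Y116.990
M3 S188
G01 X76.071 Y139.422 F2521
G01 X53.639 Y148.713
G01 X31.207 Y139.422
G01 X21.916 Y116.990
G01 X31.207 Y94.558
G01 X53.639 Y85.267
G01 X76.071 Y94.558
G01 X85.362 Y116.990
M5
G0 X131.390 Y106.883
M3 S497
G01 X141.590 Y96.156 F1811
G01 X143.450 Y85.167
G01 X142.514 Y76.967
G01 X144.326 Y74.611
M5
G0 X48.152 Y121.624
M3 S188
G01 X67.213 Y111.448 F2521
G01 X103.635 Y102.428
G01 X136.019 Y99.950
G01 X142.965 Y109.401
M5
G0 X0.000 Y0.000

Since the viewBox matches the mm dimensions, user units are millimetres directly. The only transform is the Y-flip y_m = 156.038 − y_svg.

Shape 1 is a closed polygon drawn with `<polygon>`. Its stroke #008000 means engrave at S188, F2521. After flipping Y the toolpath is (139.086,71.059) → (102.432,30.072) → (168.316,95.766) → (172.532,9.205) → (50.221,100.054) → (145.344,47.937) → (139.086,71.059), returning to the start.

Shape 2 is a circle drawn with `<circle>`. Its stroke #008000 means engrave at S188, F2521. After flipping Y the toolpath is (85.362,116.990) → (76.071,139.422) → (53.639,148.713) → (31.207,139.422) → (21.916,116.990) → (31.207,94.558) → (53.639,85.267) → (76.071,94.558) → (85.362,116.990), returning to the start.

Shape 3 is a cubic bezier drawn with `<path>`. Its stroke #000000 means score at S497, F1811. After flipping Y the toolpath is (131.390,106.883) → (141.590,96.156) → (143.450,85.167) → (142.514,76.967) → (144.326,74.611).

Shape 4 is a cubic bezier drawn with `<path>`. Its stroke #008000 means engrave at S188, F2521. After flipping Y the toolpath is (48.152,121.624) → (67.213,111.448) → (103.635,102.428) → (136.019,99.950) → (142.965,109.401).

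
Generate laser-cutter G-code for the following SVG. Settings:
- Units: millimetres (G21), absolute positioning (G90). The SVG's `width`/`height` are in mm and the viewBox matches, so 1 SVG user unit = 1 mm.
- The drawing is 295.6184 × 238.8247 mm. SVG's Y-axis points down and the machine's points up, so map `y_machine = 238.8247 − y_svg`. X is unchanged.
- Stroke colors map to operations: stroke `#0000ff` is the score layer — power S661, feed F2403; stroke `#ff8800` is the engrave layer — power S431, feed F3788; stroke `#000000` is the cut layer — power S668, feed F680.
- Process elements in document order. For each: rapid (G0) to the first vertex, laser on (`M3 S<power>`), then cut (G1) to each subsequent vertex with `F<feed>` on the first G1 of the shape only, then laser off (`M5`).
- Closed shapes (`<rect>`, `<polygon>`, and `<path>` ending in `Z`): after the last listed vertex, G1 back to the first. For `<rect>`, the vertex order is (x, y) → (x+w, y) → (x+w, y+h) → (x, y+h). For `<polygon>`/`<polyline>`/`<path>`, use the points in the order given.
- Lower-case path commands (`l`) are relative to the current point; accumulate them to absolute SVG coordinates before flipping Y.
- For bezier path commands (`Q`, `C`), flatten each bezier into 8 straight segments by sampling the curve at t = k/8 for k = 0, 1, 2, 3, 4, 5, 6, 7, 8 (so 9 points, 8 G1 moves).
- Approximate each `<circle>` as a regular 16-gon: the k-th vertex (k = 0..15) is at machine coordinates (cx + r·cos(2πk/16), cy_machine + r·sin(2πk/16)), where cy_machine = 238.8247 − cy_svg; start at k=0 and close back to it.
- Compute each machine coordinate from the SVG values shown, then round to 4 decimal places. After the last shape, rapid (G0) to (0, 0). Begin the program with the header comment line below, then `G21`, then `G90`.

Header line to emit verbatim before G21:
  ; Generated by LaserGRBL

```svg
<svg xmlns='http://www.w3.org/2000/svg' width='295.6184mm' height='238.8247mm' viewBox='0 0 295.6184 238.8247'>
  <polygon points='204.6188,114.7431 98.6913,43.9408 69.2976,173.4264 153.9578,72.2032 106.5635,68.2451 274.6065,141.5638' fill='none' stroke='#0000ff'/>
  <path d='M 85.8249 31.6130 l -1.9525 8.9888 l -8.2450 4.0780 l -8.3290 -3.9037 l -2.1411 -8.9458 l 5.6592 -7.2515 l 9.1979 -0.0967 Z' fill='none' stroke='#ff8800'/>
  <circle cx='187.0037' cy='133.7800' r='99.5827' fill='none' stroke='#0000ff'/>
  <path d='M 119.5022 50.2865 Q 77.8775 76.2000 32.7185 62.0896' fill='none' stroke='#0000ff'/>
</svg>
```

1 u = 1 mm; y_m = 238.8247 − y.

[1] `<polygon>` closed polygon, #0000ff→score S661 F2403: (204.6188,124.0816) → (98.6913,194.8839) → (69.2976,65.3983) → (153.9578,166.6215) → (106.5635,170.5796) → (274.6065,97.2609) → (204.6188,124.0816) (closed)

[2] `<path>` regular polygon, #ff8800→engrave S431 F3788: (85.8249,207.2117) → (83.8724,198.2229) → (75.6274,194.1449) → (67.2984,198.0486) → (65.1573,206.9944) → (70.8165,214.2459) → (80.0144,214.3426) → (85.8249,207.2117) (closed)

[3] `<circle>` circle, #0000ff→score S661 F2403: (286.5864,105.0447) → (279.0061,143.1533) → (257.4193,175.4603) → (225.1123,197.0471) → (187.0037,204.6274) → (148.8951,197.0471) → (116.5881,175.4603) → (95.0013,143.1533) → (87.4210,105.0447) → (95.0013,66.9361) → (116.5881,34.6291) → (148.8951,13.0423) → (187.0037,5.4620) → (225.1123,13.0423) → (257.4193,34.6291) → (279.0061,66.9361) → (286.5864,105.0447) (closed)

[4] `<path>` quadratic bezier, #0000ff→score S661 F2403: (119.5022,188.5382) → (109.0408,182.6852) → (98.4690,178.0829) → (87.7867,174.7314) → (76.9939,172.6307) → (66.0907,171.7807) → (55.0771,172.1814) → (43.9530,173.8329) → (32.7185,176.7351)

; Generated by LaserGRBL
G21
G90
G0 X204.6188 Y124.0816
M3 S661
G1 X98.6913 Y194.8839 F2403
G1 X69.2976 Y65.3983
G1 X153.9578 Y166.6215
G1 X106.5635 Y170.5796
G1 X274.6065 Y97.2609
G1 X204.6188 Y124.0816
M5
G0 X85.8249 Y207.2117
M3 S431
G1 X83.8724 Y198.2229 F3788
G1 X75.6274 Y194.1449
G1 X67.2984 Y198.0486
G1 X65.1573 Y206.9944
G1 X70.8165 Y214.2459
G1 X80.0144 Y214.3426
G1 X85.8249 Y207.2117
M5
G0 X286.5864 Y105.0447
M3 S661
G1 X279.0061 Y143.1533 F2403
G1 X257.4193 Y175.4603
G1 X225.1123 Y197.0471
G1 X187.0037 Y204.6274
G1 X148.8951 Y197.0471
G1 X116.5881 Y175.4603
G1 X95.0013 Y143.1533
G1 X87.4210 Y105.0447
G1 X95.0013 Y66.9361
G1 X116.5881 Y34.6291
G1 X148.8951 Y13.0423
G1 X187.0037 Y5.4620
G1 X225.1123 Y13.0423
G1 X257.4193 Y34.6291
G1 X279.0061 Y66.9361
G1 X286.5864 Y105.0447
M5
G0 X119.5022 Y188.5382
M3 S661
G1 X109.0408 Y182.6852 F2403
G1 X98.4690 Y178.0829
G1 X87.7867 Y174.7314
G1 X76.9939 Y172.6307
G1 X66.0907 Y171.7807
G1 X55.0771 Y172.1814
G1 X43.9530 Y173.8329
G1 X32.7185 Y176.7351
M5
G0 X0.0000 Y0.0000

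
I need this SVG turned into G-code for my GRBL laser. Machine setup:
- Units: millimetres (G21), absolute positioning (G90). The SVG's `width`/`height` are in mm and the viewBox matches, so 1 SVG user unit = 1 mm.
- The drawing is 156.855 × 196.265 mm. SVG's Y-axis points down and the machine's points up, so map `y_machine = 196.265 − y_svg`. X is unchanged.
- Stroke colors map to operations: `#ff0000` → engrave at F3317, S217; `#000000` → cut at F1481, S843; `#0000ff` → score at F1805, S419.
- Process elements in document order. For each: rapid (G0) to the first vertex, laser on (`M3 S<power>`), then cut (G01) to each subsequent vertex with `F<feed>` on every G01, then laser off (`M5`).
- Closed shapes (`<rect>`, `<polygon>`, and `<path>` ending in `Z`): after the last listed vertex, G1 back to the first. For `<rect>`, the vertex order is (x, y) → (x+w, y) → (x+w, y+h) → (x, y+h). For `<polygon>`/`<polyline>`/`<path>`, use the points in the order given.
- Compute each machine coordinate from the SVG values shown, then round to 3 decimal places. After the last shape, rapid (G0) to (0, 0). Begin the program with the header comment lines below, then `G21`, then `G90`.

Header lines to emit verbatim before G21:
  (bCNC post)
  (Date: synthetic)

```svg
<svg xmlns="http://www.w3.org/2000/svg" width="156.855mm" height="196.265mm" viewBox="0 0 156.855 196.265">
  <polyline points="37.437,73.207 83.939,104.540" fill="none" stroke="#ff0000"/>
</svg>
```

1 u = 1 mm; y_m = 196.265 − y.

[1] `<polyline>` line segment, #ff0000→engrave S217 F3317: (37.437,123.058) → (83.939,91.725)

(bCNC post)
(Date: synthetic)
G21
G90
G0 X37.437 Y123.058
M3 S217
G01 X83.939 Y91.725 F3317
M5
G0 X0.000 Y0.000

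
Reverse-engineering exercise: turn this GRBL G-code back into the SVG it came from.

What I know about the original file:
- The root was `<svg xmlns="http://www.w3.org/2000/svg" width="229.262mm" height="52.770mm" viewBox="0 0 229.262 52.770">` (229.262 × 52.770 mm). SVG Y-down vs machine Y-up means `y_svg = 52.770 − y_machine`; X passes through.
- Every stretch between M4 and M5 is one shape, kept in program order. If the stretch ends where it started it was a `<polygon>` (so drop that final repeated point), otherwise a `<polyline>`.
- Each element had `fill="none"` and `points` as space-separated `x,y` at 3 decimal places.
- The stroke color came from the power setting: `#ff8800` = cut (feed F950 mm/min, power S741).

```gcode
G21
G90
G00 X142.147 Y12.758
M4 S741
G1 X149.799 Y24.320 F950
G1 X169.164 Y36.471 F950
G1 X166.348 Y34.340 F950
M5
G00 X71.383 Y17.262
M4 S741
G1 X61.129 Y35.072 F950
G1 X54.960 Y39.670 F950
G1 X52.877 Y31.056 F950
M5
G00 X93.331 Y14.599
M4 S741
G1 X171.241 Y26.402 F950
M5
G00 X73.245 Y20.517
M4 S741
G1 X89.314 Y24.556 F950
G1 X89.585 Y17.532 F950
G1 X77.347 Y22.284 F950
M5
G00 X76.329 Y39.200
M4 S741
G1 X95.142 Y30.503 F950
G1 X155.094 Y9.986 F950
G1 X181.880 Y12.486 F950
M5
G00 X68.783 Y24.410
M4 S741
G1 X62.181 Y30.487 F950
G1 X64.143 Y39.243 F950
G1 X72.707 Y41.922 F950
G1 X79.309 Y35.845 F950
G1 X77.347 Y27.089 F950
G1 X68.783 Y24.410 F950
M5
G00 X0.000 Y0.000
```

<svg xmlns="http://www.w3.org/2000/svg" width="229.262mm" height="52.770mm" viewBox="0 0 229.262 52.770">
  <polyline points="142.147,40.012 149.799,28.450 169.164,16.299 166.348,18.430" fill="none" stroke="#ff8800"/>
  <polyline points="71.383,35.508 61.129,17.698 54.960,13.100 52.877,21.714" fill="none" stroke="#ff8800"/>
  <polyline points="93.331,38.171 171.241,26.368" fill="none" stroke="#ff8800"/>
  <polyline points="73.245,32.253 89.314,28.214 89.585,35.238 77.347,30.486" fill="none" stroke="#ff8800"/>
  <polyline points="76.329,13.570 95.142,22.267 155.094,42.784 181.880,40.284" fill="none" stroke="#ff8800"/>
  <polygon points="68.783,28.360 62.181,22.283 64.143,13.527 72.707,10.848 79.309,16.925 77.347,25.681" fill="none" stroke="#ff8800"/>
</svg>

Machine Y-up, SVG Y-down with viewBox height 52.770, so y_svg = 52.770 − y_machine; X carries over. Every run uses S741, so all elements get stroke `#ff8800` (cut).

Run 1: The run is open, so emit a `<polyline>` with points (Y-flipped): 142.147,40.012 149.799,28.450 169.164,16.299 166.348,18.430.

Run 2: The run is open, so emit a `<polyline>` with points (Y-flipped): 71.383,35.508 61.129,17.698 54.960,13.100 52.877,21.714.

Run 3: The run is open, so emit a `<polyline>` with points (Y-flipped): 93.331,38.171 171.241,26.368.

Run 4: The run is open, so emit a `<polyline>` with points (Y-flipped): 73.245,32.253 89.314,28.214 89.585,35.238 77.347,30.486.

Run 5: The run is open, so emit a `<polyline>` with points (Y-flipped): 76.329,13.570 95.142,22.267 155.094,42.784 181.880,40.284.

Run 6: The run returns to its start, so emit a `<polygon>` with points (Y-flipped): 68.783,28.360 62.181,22.283 64.143,13.527 72.707,10.848 79.309,16.925 77.347,25.681.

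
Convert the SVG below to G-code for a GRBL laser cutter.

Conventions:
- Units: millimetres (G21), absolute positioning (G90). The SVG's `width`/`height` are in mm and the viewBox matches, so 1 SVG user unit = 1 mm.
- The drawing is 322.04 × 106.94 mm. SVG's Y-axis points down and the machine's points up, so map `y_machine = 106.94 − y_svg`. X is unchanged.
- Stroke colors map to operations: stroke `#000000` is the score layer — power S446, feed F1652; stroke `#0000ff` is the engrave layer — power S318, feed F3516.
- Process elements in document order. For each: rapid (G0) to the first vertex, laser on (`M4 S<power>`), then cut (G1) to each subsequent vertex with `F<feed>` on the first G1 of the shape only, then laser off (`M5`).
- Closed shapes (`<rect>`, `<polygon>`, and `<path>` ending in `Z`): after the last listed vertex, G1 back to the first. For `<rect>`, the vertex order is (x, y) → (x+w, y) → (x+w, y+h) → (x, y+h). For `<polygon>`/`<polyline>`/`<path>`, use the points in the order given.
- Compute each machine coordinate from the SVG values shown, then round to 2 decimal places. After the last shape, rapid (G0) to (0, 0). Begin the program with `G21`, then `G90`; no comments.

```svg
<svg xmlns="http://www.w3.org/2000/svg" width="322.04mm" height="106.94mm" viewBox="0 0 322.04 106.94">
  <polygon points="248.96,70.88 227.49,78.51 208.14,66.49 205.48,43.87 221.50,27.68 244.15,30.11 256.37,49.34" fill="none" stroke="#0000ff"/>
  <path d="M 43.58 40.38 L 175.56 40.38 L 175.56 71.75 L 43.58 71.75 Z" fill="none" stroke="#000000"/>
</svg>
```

G21
G90
G0 X248.96 Y36.06
M4 S318
G1 X227.49 Y28.43 F3516
G1 X208.14 Y40.45
G1 X205.48 Y63.07
G1 X221.50 Y79.26
G1 X244.15 Y76.83
G1 X256.37 Y57.60
G1 X248.96 Y36.06
M5
G0 X43.58 Y66.56
M4 S446
G1 X175.56 Y66.56 F1652
G1 X175.56 Y35.19
G1 X43.58 Y35.19
G1 X43.58 Y66.56
M5
G0 X0.00 Y0.00

Since the viewBox matches the mm dimensions, user units are millimetres directly. The only transform is the Y-flip y_m = 106.94 − y_svg.

Shape 1 is a regular polygon drawn with `<polygon>`. Its stroke #0000ff means engrave at S318, F3516. After flipping Y the toolpath is (248.96,36.06) → (227.49,28.43) → (208.14,40.45) → (205.48,63.07) → (221.50,79.26) → (244.15,76.83) → (256.37,57.60) → (248.96,36.06), returning to the start.

Shape 2 is a rectangle drawn with `<path>`. Its stroke #000000 means score at S446, F1652. After flipping Y the toolpath is (43.58,66.56) → (175.56,66.56) → (175.56,35.19) → (43.58,35.19) → (43.58,66.56), returning to the start.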